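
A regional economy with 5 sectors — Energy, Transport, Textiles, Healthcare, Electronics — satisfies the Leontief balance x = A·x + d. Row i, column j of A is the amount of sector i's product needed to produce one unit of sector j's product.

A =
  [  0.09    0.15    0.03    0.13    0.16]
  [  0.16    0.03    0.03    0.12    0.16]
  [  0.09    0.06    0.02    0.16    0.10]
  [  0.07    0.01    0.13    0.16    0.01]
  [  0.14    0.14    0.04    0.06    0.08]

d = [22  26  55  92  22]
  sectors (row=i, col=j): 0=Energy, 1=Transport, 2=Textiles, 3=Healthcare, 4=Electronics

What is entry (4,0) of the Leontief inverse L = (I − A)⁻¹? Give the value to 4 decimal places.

Form M = I − A:
  [  0.91   -0.15   -0.03   -0.13   -0.16]
  [ -0.16    0.97   -0.03   -0.12   -0.16]
  [ -0.09   -0.06    0.98   -0.16   -0.10]
  [ -0.07   -0.01   -0.13    0.84   -0.01]
  [ -0.14   -0.14   -0.04   -0.06    0.92]
Leontief inverse L = M⁻¹:
  [  1.2089    0.2331    0.0889    0.2561    0.2632]
  [  0.2608    1.1150    0.0833    0.2335    0.2509]
  [  0.1733    0.1203    1.0709    0.2601    0.1703]
  [  0.1335    0.0539    0.1751    1.2569    0.0653]
  [  0.2399    0.2139    0.0842    0.1678    1.1768]
Total output x = L · d:
  x_0 = 1.2089·22 + 0.2331·26 + 0.0889·55 + 0.2561·92 + 0.2632·22 = 66.8942
  x_1 = 0.2608·22 + 1.1150·26 + 0.0833·55 + 0.2335·92 + 0.2509·22 = 66.3093
  x_2 = 0.1733·22 + 0.1203·26 + 1.0709·55 + 0.2601·92 + 0.1703·22 = 93.5146
  x_3 = 0.1335·22 + 0.0539·26 + 0.1751·55 + 1.2569·92 + 0.0653·22 = 131.0364
  x_4 = 0.2399·22 + 0.2139·26 + 0.0842·55 + 0.1678·92 + 1.1768·22 = 56.7949

L[4,0] = 0.2399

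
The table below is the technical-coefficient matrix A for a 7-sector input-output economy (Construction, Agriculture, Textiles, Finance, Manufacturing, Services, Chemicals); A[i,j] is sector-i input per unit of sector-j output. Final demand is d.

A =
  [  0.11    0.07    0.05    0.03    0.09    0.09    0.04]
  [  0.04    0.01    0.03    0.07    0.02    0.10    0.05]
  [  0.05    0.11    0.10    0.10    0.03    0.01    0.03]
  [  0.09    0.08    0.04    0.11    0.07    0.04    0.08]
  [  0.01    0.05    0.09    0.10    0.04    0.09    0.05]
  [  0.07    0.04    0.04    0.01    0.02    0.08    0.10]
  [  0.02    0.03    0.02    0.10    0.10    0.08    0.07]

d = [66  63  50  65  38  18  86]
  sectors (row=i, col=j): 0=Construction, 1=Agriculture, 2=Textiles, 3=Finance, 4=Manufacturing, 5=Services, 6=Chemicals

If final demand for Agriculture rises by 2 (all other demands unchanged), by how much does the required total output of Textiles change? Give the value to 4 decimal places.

Form M = I − A:
  [  0.89   -0.07   -0.05   -0.03   -0.09   -0.09   -0.04]
  [ -0.04    0.99   -0.03   -0.07   -0.02   -0.10   -0.05]
  [ -0.05   -0.11    0.90   -0.10   -0.03   -0.01   -0.03]
  [ -0.09   -0.08   -0.04    0.89   -0.07   -0.04   -0.08]
  [ -0.01   -0.05   -0.09   -0.10    0.96   -0.09   -0.05]
  [ -0.07   -0.04   -0.04   -0.01   -0.02    0.92   -0.10]
  [ -0.02   -0.03   -0.02   -0.10   -0.10   -0.08    0.93]
Leontief inverse L = M⁻¹:
  [  1.1581    0.1147    0.0939    0.0853    0.1326    0.1513    0.0897]
  [  0.0743    1.0412    0.0568    0.1079    0.0503    0.1383    0.0879]
  [  0.0941    0.1542    1.1396    0.1598    0.0681    0.0583    0.0728]
  [  0.1422    0.1290    0.0842    1.1779    0.1207    0.1036    0.1347]
  [  0.0525    0.0937    0.1290    0.1572    1.0771    0.1374    0.0977]
  [  0.1046    0.0717    0.0691    0.0514    0.0551    1.1254    0.1390]
  [  0.0592    0.0695    0.0572    0.1567    0.1395    0.1317    1.1185]
Total output x = L · d:
  x_0 = 1.1581·66 + 0.1147·63 + 0.0939·50 + 0.0853·65 + 0.1326·38 + 0.1513·18 + 0.0897·86 = 109.3812
  x_1 = 0.0743·66 + 1.0412·63 + 0.0568·50 + 0.1079·65 + 0.0503·38 + 0.1383·18 + 0.0879·86 = 92.3044
  x_2 = 0.0941·66 + 0.1542·63 + 1.1396·50 + 0.1598·65 + 0.0681·38 + 0.0583·18 + 0.0728·86 = 93.1890
  x_3 = 0.1422·66 + 0.1290·63 + 0.0842·50 + 1.1779·65 + 0.1207·38 + 0.1036·18 + 0.1347·86 = 116.3156
  x_4 = 0.0525·66 + 0.0937·63 + 0.1290·50 + 0.1572·65 + 1.0771·38 + 0.1374·18 + 0.0977·86 = 77.8273
  x_5 = 0.1046·66 + 0.0717·63 + 0.0691·50 + 0.0514·65 + 0.0551·38 + 1.1254·18 + 0.1390·86 = 52.5175
  x_6 = 0.0592·66 + 0.0695·63 + 0.0572·50 + 0.1567·65 + 0.1395·38 + 0.1317·18 + 1.1185·86 = 125.2002
Δx_2 = L[2,1] · Δd_1 = 0.1542 · 2 = 0.3084

0.3084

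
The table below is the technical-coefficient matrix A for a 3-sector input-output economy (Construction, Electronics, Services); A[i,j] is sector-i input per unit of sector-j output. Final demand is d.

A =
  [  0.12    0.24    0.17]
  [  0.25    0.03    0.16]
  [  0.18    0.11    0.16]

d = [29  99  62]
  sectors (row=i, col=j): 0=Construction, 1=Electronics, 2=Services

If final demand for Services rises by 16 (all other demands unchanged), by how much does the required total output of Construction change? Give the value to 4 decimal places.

5.3336

Form M = I − A:
  [  0.88   -0.24   -0.17]
  [ -0.25    0.97   -0.16]
  [ -0.18   -0.11    0.84]
Leontief inverse L = M⁻¹:
  [  1.3072    0.3612    0.3334]
  [  0.3916    1.1619    0.3006]
  [  0.3314    0.2296    1.3013]
Total output x = L · d:
  x_0 = 1.3072·29 + 0.3612·99 + 0.3334·62 = 94.3371
  x_1 = 0.3916·29 + 1.1619·99 + 0.3006·62 = 145.0172
  x_2 = 0.3314·29 + 0.2296·99 + 1.3013·62 = 113.0150
Δx_0 = L[0,2] · Δd_2 = 0.3334 · 16 = 5.3336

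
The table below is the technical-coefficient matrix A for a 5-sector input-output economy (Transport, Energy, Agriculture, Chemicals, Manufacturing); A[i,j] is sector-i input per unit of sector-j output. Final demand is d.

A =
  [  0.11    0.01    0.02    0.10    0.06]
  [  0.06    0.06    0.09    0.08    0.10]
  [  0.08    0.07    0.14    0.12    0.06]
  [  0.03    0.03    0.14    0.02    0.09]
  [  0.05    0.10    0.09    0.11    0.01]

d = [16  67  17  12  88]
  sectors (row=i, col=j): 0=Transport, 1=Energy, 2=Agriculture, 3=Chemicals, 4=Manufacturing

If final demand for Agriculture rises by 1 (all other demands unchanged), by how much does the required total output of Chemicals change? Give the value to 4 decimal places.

Form M = I − A:
  [  0.89   -0.01   -0.02   -0.10   -0.06]
  [ -0.06    0.94   -0.09   -0.08   -0.10]
  [ -0.08   -0.07    0.86   -0.12   -0.06]
  [ -0.03   -0.03   -0.14    0.98   -0.09]
  [ -0.05   -0.10   -0.09   -0.11    0.99]
Leontief inverse L = M⁻¹:
  [  1.1407    0.0304    0.0611    0.1363    0.0883]
  [  0.0999    1.0953    0.1532    0.1339    0.1381]
  [  0.1293    0.1096    1.2186    0.1836    0.1095]
  [  0.0644    0.0620    0.1945    1.0692    0.1192]
  [  0.0866    0.1290    0.1510    0.1559    1.0517]
Total output x = L · d:
  x_0 = 1.1407·16 + 0.0304·67 + 0.0611·17 + 0.1363·12 + 0.0883·88 = 30.7353
  x_1 = 0.0999·16 + 1.0953·67 + 0.1532·17 + 0.1339·12 + 0.1381·88 = 91.3481
  x_2 = 0.1293·16 + 0.1096·67 + 1.2186·17 + 0.1836·12 + 0.1095·88 = 41.9661
  x_3 = 0.0644·16 + 0.0620·67 + 0.1945·17 + 1.0692·12 + 0.1192·88 = 31.8054
  x_4 = 0.0866·16 + 0.1290·67 + 0.1510·17 + 0.1559·12 + 1.0517·88 = 107.0173
Δx_3 = L[3,2] · Δd_2 = 0.1945 · 1 = 0.1945

0.1945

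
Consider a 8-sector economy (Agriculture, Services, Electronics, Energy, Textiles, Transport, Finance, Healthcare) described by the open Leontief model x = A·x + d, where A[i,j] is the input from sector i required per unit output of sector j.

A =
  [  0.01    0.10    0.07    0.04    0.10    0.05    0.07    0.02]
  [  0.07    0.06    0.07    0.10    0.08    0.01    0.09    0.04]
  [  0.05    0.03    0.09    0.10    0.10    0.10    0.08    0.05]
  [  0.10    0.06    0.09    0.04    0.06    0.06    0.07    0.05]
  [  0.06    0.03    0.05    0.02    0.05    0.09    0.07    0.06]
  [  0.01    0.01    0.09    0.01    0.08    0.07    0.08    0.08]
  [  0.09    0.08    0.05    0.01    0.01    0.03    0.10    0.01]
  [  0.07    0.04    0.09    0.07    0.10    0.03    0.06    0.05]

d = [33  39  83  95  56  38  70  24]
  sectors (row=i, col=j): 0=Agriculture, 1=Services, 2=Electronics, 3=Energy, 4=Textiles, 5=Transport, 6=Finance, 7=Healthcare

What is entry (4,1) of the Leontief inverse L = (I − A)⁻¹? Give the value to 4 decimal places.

L[4,1] = 0.0705

Form M = I − A:
  [  0.99   -0.10   -0.07   -0.04   -0.10   -0.05   -0.07   -0.02]
  [ -0.07    0.94   -0.07   -0.10   -0.08   -0.01   -0.09   -0.04]
  [ -0.05   -0.03    0.91   -0.10   -0.10   -0.10   -0.08   -0.05]
  [ -0.10   -0.06   -0.09    0.96   -0.06   -0.06   -0.07   -0.05]
  [ -0.06   -0.03   -0.05   -0.02    0.95   -0.09   -0.07   -0.06]
  [ -0.01   -0.01   -0.09   -0.01   -0.08    0.93   -0.08   -0.08]
  [ -0.09   -0.08   -0.05   -0.01   -0.01   -0.03    0.90   -0.01]
  [ -0.07   -0.04   -0.09   -0.07   -0.10   -0.03   -0.06    0.95]
Leontief inverse L = M⁻¹:
  [  1.0631    0.1433    0.1334    0.0833    0.1595    0.1003    0.1407    0.0598]
  [  0.1318    1.1151    0.1426    0.1480    0.1481    0.0664    0.1688    0.0817]
  [  0.1160    0.0859    1.1756    0.1510    0.1797    0.1695    0.1698    0.1033]
  [  0.1561    0.1137    0.1651    1.0897    0.1337    0.1185    0.1501    0.0941]
  [  0.1038    0.0705    0.1102    0.0561    1.1077    0.1365    0.1340    0.0968]
  [  0.0569    0.0475    0.1506    0.0476    0.1371    1.1198    0.1443    0.1181]
  [  0.1307    0.1229    0.1012    0.0455    0.0593    0.0665    1.1591    0.0372]
  [  0.1273    0.0907    0.1621    0.1173    0.1695    0.0889    0.1365    1.0935]
Total output x = L · d:
  x_0 = 1.0631·33 + 0.1433·39 + 0.1334·83 + 0.0833·95 + 0.1595·56 + 0.1003·38 + 0.1407·70 + 0.0598·24 = 83.6835
  x_1 = 0.1318·33 + 1.1151·39 + 0.1426·83 + 0.1480·95 + 0.1481·56 + 0.0664·38 + 0.1688·70 + 0.0817·24 = 98.3309
  x_2 = 0.1160·33 + 0.0859·39 + 1.1756·83 + 0.1510·95 + 0.1797·56 + 0.1695·38 + 0.1698·70 + 0.1033·24 = 149.9648
  x_3 = 0.1561·33 + 0.1137·39 + 0.1651·83 + 1.0897·95 + 0.1337·56 + 0.1185·38 + 0.1501·70 + 0.0941·24 = 151.5676
  x_4 = 0.1038·33 + 0.0705·39 + 0.1102·83 + 0.0561·95 + 1.1077·56 + 0.1365·38 + 0.1340·70 + 0.0968·24 = 99.5727
  x_5 = 0.0569·33 + 0.0475·39 + 0.1506·83 + 0.0476·95 + 0.1371·56 + 1.1198·38 + 0.1443·70 + 0.1181·24 = 83.9305
  x_6 = 0.1307·33 + 0.1229·39 + 0.1012·83 + 0.0455·95 + 0.0593·56 + 0.0665·38 + 1.1591·70 + 0.0372·24 = 109.7062
  x_7 = 0.1273·33 + 0.0907·39 + 0.1621·83 + 0.1173·95 + 0.1695·56 + 0.0889·38 + 0.1365·70 + 1.0935·24 = 81.0055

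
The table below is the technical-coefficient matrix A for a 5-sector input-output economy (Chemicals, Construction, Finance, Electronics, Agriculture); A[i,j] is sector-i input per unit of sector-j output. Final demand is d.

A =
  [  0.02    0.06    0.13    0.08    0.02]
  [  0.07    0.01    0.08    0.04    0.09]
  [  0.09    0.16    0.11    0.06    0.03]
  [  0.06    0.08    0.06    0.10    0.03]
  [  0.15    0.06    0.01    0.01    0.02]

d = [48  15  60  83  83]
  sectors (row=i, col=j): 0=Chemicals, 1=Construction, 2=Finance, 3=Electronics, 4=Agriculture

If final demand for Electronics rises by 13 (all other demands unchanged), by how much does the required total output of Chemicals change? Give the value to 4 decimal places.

Form M = I − A:
  [  0.98   -0.06   -0.13   -0.08   -0.02]
  [ -0.07    0.99   -0.08   -0.04   -0.09]
  [ -0.09   -0.16    0.89   -0.06   -0.03]
  [ -0.06   -0.08   -0.06    0.90   -0.03]
  [ -0.15   -0.06   -0.01   -0.01    0.98]
Leontief inverse L = M⁻¹:
  [  1.0563    0.1030    0.1714    0.1103    0.0396]
  [  0.1052    1.0466    0.1150    0.0647    0.1038]
  [  0.1379    0.2092    1.1700    0.1002    0.0609]
  [  0.0946    0.1166    0.1012    1.1320    0.0504]
  [  0.1705    0.0832    0.0463    0.0334    1.0340]
Total output x = L · d:
  x_0 = 1.0563·48 + 0.1030·15 + 0.1714·60 + 0.1103·83 + 0.0396·83 = 74.9861
  x_1 = 0.1052·48 + 1.0466·15 + 0.1150·60 + 0.0647·83 + 0.1038·83 = 41.6237
  x_2 = 0.1379·48 + 0.2092·15 + 1.1700·60 + 0.1002·83 + 0.0609·83 = 93.3289
  x_3 = 0.0946·48 + 0.1166·15 + 0.1012·60 + 1.1320·83 + 0.0504·83 = 110.5031
  x_4 = 0.1705·48 + 0.0832·15 + 0.0463·60 + 0.0334·83 + 1.0340·83 = 100.7997
Δx_0 = L[0,3] · Δd_3 = 0.1103 · 13 = 1.4345

1.4345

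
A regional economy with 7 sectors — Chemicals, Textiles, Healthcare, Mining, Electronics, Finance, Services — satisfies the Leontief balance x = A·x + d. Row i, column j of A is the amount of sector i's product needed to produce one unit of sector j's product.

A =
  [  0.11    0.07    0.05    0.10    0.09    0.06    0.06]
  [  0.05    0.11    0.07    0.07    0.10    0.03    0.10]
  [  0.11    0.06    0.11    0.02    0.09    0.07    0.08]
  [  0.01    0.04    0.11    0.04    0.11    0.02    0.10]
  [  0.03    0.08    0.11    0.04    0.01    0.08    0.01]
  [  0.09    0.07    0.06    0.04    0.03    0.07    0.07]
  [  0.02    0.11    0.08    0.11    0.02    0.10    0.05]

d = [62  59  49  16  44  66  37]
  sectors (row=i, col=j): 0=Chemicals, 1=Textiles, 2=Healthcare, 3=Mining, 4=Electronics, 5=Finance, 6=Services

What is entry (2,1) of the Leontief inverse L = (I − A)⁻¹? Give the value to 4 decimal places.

Form M = I − A:
  [  0.89   -0.07   -0.05   -0.10   -0.09   -0.06   -0.06]
  [ -0.05    0.89   -0.07   -0.07   -0.10   -0.03   -0.10]
  [ -0.11   -0.06    0.89   -0.02   -0.09   -0.07   -0.08]
  [ -0.01   -0.04   -0.11    0.96   -0.11   -0.02   -0.10]
  [ -0.03   -0.08   -0.11   -0.04    0.99   -0.08   -0.01]
  [ -0.09   -0.07   -0.06   -0.04   -0.03    0.93   -0.07]
  [ -0.02   -0.11   -0.08   -0.11   -0.02   -0.10    0.95]
Leontief inverse L = M⁻¹:
  [  1.1712    0.1483    0.1368    0.1621    0.1582    0.1216    0.1288]
  [  0.1065    1.1913    0.1576    0.1312    0.1651    0.0922    0.1677]
  [  0.1793    0.1415    1.1968    0.0830    0.1558    0.1373    0.1475]
  [  0.0570    0.1045    0.1839    1.0861    0.1584    0.0742    0.1515]
  [  0.0787    0.1335    0.1692    0.0777    1.0597    0.1216    0.0616]
  [  0.1436    0.1357    0.1277    0.0924    0.0852    1.1215    0.1274]
  [  0.0755    0.1822    0.1602    0.1627    0.0852    0.1540    1.1194]
Total output x = L · d:
  x_0 = 1.1712·62 + 0.1483·59 + 0.1368·49 + 0.1621·16 + 0.1582·44 + 0.1216·66 + 0.1288·37 = 110.4115
  x_1 = 0.1065·62 + 1.1913·59 + 0.1576·49 + 0.1312·16 + 0.1651·44 + 0.0922·66 + 0.1677·37 = 106.2739
  x_2 = 0.1793·62 + 0.1415·59 + 1.1968·49 + 0.0830·16 + 0.1558·44 + 0.1373·66 + 0.1475·37 = 100.8076
  x_3 = 0.0570·62 + 0.1045·59 + 0.1839·49 + 1.0861·16 + 0.1584·44 + 0.0742·66 + 0.1515·37 = 53.5646
  x_4 = 0.0787·62 + 0.1335·59 + 0.1692·49 + 0.0777·16 + 1.0597·44 + 0.1216·66 + 0.0616·37 = 79.2202
  x_5 = 0.1436·62 + 0.1357·59 + 0.1277·49 + 0.0924·16 + 0.0852·44 + 1.1215·66 + 0.1274·37 = 107.1277
  x_6 = 0.0755·62 + 0.1822·59 + 0.1602·49 + 0.1627·16 + 0.0852·44 + 0.1540·66 + 1.1194·37 = 81.2129

L[2,1] = 0.1415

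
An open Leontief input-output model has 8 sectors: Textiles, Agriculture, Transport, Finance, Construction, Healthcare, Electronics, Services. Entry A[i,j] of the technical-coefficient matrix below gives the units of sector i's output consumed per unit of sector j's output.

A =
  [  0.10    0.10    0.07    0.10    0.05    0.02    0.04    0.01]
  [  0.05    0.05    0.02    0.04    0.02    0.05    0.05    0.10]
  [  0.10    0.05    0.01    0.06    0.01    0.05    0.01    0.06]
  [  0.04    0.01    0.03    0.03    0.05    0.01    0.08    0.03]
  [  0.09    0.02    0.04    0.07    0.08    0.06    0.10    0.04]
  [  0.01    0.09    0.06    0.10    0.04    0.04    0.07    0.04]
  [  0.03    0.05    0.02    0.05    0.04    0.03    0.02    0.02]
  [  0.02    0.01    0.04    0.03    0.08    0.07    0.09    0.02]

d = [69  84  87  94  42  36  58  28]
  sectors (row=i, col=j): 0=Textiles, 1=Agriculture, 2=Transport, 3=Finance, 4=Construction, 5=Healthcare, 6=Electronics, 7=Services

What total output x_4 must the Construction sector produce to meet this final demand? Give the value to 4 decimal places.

92.5227

Form M = I − A:
  [  0.90   -0.10   -0.07   -0.10   -0.05   -0.02   -0.04   -0.01]
  [ -0.05    0.95   -0.02   -0.04   -0.02   -0.05   -0.05   -0.10]
  [ -0.10   -0.05    0.99   -0.06   -0.01   -0.05   -0.01   -0.06]
  [ -0.04   -0.01   -0.03    0.97   -0.05   -0.01   -0.08   -0.03]
  [ -0.09   -0.02   -0.04   -0.07    0.92   -0.06   -0.10   -0.04]
  [ -0.01   -0.09   -0.06   -0.10   -0.04    0.96   -0.07   -0.04]
  [ -0.03   -0.05   -0.02   -0.05   -0.04   -0.03    0.98   -0.02]
  [ -0.02   -0.01   -0.04   -0.03   -0.08   -0.07   -0.09    0.98]
Leontief inverse L = M⁻¹:
  [  1.1490    0.1389    0.0983    0.1470    0.0840    0.0488    0.0830    0.0435]
  [  0.0795    1.0781    0.0430    0.0750    0.0500    0.0756    0.0866    0.1226]
  [  0.1314    0.0800    1.0339    0.0956    0.0374    0.0714    0.0442    0.0811]
  [  0.0657    0.0305    0.0458    1.0566    0.0718    0.0274    0.1044    0.0451]
  [  0.1358    0.0598    0.0709    0.1206    1.1191    0.0904    0.1460    0.0679]
  [  0.0461    0.1198    0.0825    0.1378    0.0709    1.0676    0.1101    0.0707]
  [  0.0533    0.0693    0.0353    0.0747    0.0596    0.0465    1.0454    0.0377]
  [  0.0509    0.0378    0.0610    0.0666    0.1078    0.0934    0.1234    1.0413]
Total output x = L · d:
  x_0 = 1.1490·69 + 0.1389·84 + 0.0983·87 + 0.1470·94 + 0.0840·42 + 0.0488·36 + 0.0830·58 + 0.0435·28 = 124.6367
  x_1 = 0.0795·69 + 1.0781·84 + 0.0430·87 + 0.0750·94 + 0.0500·42 + 0.0756·36 + 0.0866·58 + 0.1226·28 = 120.1065
  x_2 = 0.1314·69 + 0.0800·84 + 1.0339·87 + 0.0956·94 + 0.0374·42 + 0.0714·36 + 0.0442·58 + 0.0811·28 = 123.6940
  x_3 = 0.0657·69 + 0.0305·84 + 0.0458·87 + 1.0566·94 + 0.0718·42 + 0.0274·36 + 0.1044·58 + 0.0451·28 = 121.7169
  x_4 = 0.1358·69 + 0.0598·84 + 0.0709·87 + 0.1206·94 + 1.1191·42 + 0.0904·36 + 0.1460·58 + 0.0679·28 = 92.5227
  x_5 = 0.0461·69 + 0.1198·84 + 0.0825·87 + 0.1378·94 + 0.0709·42 + 1.0676·36 + 0.1101·58 + 0.0707·28 = 83.1568
  x_6 = 0.0533·69 + 0.0693·84 + 0.0353·87 + 0.0747·94 + 0.0596·42 + 0.0465·36 + 1.0454·58 + 0.0377·28 = 85.4580
  x_7 = 0.0509·69 + 0.0378·84 + 0.0610·87 + 0.0666·94 + 0.1078·42 + 0.0934·36 + 0.1234·58 + 1.0413·28 = 62.4562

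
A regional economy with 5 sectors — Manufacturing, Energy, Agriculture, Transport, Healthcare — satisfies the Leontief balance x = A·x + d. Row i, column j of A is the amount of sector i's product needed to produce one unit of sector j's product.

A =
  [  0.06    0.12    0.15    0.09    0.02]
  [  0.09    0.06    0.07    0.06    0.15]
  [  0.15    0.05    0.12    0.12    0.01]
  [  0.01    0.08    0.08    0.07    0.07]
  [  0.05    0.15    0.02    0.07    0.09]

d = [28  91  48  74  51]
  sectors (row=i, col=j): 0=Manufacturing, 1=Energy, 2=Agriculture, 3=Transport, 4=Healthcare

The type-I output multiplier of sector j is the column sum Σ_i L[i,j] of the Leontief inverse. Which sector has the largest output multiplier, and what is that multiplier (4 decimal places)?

Form M = I − A:
  [  0.94   -0.12   -0.15   -0.09   -0.02]
  [ -0.09    0.94   -0.07   -0.06   -0.15]
  [ -0.15   -0.05    0.88   -0.12   -0.01]
  [ -0.01   -0.08   -0.08    0.93   -0.07]
  [ -0.05   -0.15   -0.02   -0.07    0.91]
Leontief inverse L = M⁻¹:
  [  1.1215    0.1789    0.2209    0.1537    0.0684]
  [  0.1408    1.1307    0.1292    0.1183    0.2000]
  [  0.2069    0.1141    1.1988    0.1859    0.0508]
  [  0.0490    0.1247    0.1218    1.1119    0.1085]
  [  0.0931    0.2083    0.0692    0.1176    1.1451]
Total output x = L · d:
  x_0 = 1.1215·28 + 0.1789·91 + 0.2209·48 + 0.1537·74 + 0.0684·51 = 73.1514
  x_1 = 0.1408·28 + 1.1307·91 + 0.1292·48 + 0.1183·74 + 0.2000·51 = 131.9877
  x_2 = 0.2069·28 + 0.1141·91 + 1.1988·48 + 0.1859·74 + 0.0508·51 = 90.0655
  x_3 = 0.0490·28 + 0.1247·91 + 0.1218·48 + 1.1119·74 + 0.1085·51 = 106.3812
  x_4 = 0.0931·28 + 0.2083·91 + 0.0692·48 + 0.1176·74 + 1.1451·51 = 91.9821
Output multipliers (column sums of L):
  Manufacturing: 1.6113
  Energy: 1.7567
  Agriculture: 1.7399
  Transport: 1.6874
  Healthcare: 1.5728

Energy (1.7567)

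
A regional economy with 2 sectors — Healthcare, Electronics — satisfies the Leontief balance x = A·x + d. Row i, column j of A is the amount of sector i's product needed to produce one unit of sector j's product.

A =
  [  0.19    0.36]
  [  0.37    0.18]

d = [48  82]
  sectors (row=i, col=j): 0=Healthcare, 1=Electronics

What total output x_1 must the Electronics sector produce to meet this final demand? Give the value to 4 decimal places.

158.5311

Form M = I − A:
  [  0.81   -0.36]
  [ -0.37    0.82]
Leontief inverse L = M⁻¹:
  [  1.5443    0.6780]
  [  0.6968    1.5254]
Total output x = L · d:
  x_0 = 1.5443·48 + 0.6780·82 = 129.7175
  x_1 = 0.6968·48 + 1.5254·82 = 158.5311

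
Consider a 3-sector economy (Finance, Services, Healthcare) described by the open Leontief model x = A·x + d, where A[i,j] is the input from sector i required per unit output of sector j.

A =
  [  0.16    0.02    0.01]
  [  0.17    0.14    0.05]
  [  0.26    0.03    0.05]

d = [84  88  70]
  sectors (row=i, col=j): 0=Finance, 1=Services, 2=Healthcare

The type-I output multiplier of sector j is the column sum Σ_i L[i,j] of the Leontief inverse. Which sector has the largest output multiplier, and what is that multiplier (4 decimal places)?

Form M = I − A:
  [  0.84   -0.02   -0.01]
  [ -0.17    0.86   -0.05]
  [ -0.26   -0.03    0.95]
Leontief inverse L = M⁻¹:
  [  1.2006    0.0284    0.0141]
  [  0.2569    1.1710    0.0643]
  [  0.3367    0.0448    1.0585]
Total output x = L · d:
  x_0 = 1.2006·84 + 0.0284·88 + 0.0141·70 = 104.3403
  x_1 = 0.2569·84 + 1.1710·88 + 0.0643·70 = 129.1323
  x_2 = 0.3367·84 + 0.0448·88 + 1.0585·70 = 106.3184
Output multipliers (column sums of L):
  Finance: 1.7942
  Services: 1.2442
  Healthcare: 1.1370

Finance (1.7942)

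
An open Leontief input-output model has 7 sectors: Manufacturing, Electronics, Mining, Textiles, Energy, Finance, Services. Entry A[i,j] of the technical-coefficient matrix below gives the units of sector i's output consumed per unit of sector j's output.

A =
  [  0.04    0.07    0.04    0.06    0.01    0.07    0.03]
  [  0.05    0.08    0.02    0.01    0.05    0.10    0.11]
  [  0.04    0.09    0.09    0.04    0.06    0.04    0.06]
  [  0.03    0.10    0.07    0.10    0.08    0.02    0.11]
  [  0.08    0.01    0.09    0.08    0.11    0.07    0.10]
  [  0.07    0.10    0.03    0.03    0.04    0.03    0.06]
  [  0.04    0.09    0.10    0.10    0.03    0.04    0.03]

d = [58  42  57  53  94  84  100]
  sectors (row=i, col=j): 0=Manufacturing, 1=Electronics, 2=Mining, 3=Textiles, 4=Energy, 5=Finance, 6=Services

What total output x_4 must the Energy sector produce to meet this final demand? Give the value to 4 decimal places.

163.1933

Form M = I − A:
  [  0.96   -0.07   -0.04   -0.06   -0.01   -0.07   -0.03]
  [ -0.05    0.92   -0.02   -0.01   -0.05   -0.10   -0.11]
  [ -0.04   -0.09    0.91   -0.04   -0.06   -0.04   -0.06]
  [ -0.03   -0.10   -0.07    0.90   -0.08   -0.02   -0.11]
  [ -0.08   -0.01   -0.09   -0.08    0.89   -0.07   -0.10]
  [ -0.07   -0.10   -0.03   -0.03   -0.04    0.97   -0.06]
  [ -0.04   -0.09   -0.10   -0.10   -0.03   -0.04    0.97]
Leontief inverse L = M⁻¹:
  [  1.0669    0.1161    0.0712    0.0902    0.0383    0.0994    0.0709]
  [  0.0874    1.1370    0.0633    0.0512    0.0854    0.1399    0.1588]
  [  0.0766    0.1470    1.1369    0.0816    0.1006    0.0812    0.1140]
  [  0.0741    0.1708    0.1311    1.1577    0.1325    0.0692    0.1790]
  [  0.1277    0.0821    0.1556    0.1422    1.1638    0.1179    0.1663]
  [  0.1006    0.1482    0.0664    0.0648    0.0712    1.0670    0.1047]
  [  0.0757    0.1517    0.1471    0.1433    0.0725    0.0802    1.0883]
Total output x = L · d:
  x_0 = 1.0669·58 + 0.1161·42 + 0.0712·57 + 0.0902·53 + 0.0383·94 + 0.0994·84 + 0.0709·100 = 94.6375
  x_1 = 0.0874·58 + 1.1370·42 + 0.0633·57 + 0.0512·53 + 0.0854·94 + 0.1399·84 + 0.1588·100 = 94.7997
  x_2 = 0.0766·58 + 0.1470·42 + 1.1369·57 + 0.0816·53 + 0.1006·94 + 0.0812·84 + 0.1140·100 = 107.4264
  x_3 = 0.0741·58 + 0.1708·42 + 0.1311·57 + 1.1577·53 + 0.1325·94 + 0.0692·84 + 0.1790·100 = 116.4656
  x_4 = 0.1277·58 + 0.0821·42 + 0.1556·57 + 0.1422·53 + 1.1638·94 + 0.1179·84 + 0.1663·100 = 163.1933
  x_5 = 0.1006·58 + 0.1482·42 + 0.0664·57 + 0.0648·53 + 0.0712·94 + 1.0670·84 + 0.1047·100 = 126.0786
  x_6 = 0.0757·58 + 0.1517·42 + 0.1471·57 + 0.1433·53 + 0.0725·94 + 0.0802·84 + 1.0883·100 = 149.1192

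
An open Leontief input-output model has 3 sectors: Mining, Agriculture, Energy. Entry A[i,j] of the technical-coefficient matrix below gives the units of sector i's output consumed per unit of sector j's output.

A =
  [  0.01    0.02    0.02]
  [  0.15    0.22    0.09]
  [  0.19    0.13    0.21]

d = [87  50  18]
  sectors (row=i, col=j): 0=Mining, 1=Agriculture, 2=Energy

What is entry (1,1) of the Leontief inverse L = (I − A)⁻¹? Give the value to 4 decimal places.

Form M = I − A:
  [  0.99   -0.02   -0.02]
  [ -0.15    0.78   -0.09]
  [ -0.19   -0.13    0.79]
Leontief inverse L = M⁻¹:
  [  1.0204    0.0311    0.0294]
  [  0.2289    1.3138    0.1555]
  [  0.2831    0.2237    1.2985]
Total output x = L · d:
  x_0 = 1.0204·87 + 0.0311·50 + 0.0294·18 = 90.8604
  x_1 = 0.2289·87 + 1.3138·50 + 0.1555·18 = 88.4047
  x_2 = 0.2831·87 + 0.2237·50 + 1.2985·18 = 59.1849

L[1,1] = 1.3138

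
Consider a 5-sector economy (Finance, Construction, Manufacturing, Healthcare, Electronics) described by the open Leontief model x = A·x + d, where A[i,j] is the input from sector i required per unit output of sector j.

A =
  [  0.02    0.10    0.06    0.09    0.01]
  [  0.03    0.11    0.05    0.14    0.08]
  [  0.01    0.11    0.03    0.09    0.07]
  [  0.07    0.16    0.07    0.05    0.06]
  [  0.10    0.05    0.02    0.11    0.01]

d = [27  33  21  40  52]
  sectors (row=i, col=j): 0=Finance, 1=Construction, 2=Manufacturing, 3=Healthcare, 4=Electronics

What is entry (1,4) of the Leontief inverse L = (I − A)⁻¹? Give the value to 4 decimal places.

Form M = I − A:
  [  0.98   -0.10   -0.06   -0.09   -0.01]
  [ -0.03    0.89   -0.05   -0.14   -0.08]
  [ -0.01   -0.11    0.97   -0.09   -0.07]
  [ -0.07   -0.16   -0.07    0.95   -0.06]
  [ -0.10   -0.05   -0.02   -0.11    0.99]
Leontief inverse L = M⁻¹:
  [  1.0392    0.1529    0.0825    0.1331    0.0368]
  [  0.0631    1.1834    0.0818    0.2014    0.1143]
  [  0.0355    0.1646    1.0536    0.1386    0.0966]
  [  0.0974    0.2293    0.1003    1.1161    0.0942]
  [  0.1197    0.1040    0.0449    0.1504    1.0320]
Total output x = L · d:
  x_0 = 1.0392·27 + 0.1529·33 + 0.0825·21 + 0.1331·40 + 0.0368·52 = 42.0722
  x_1 = 0.0631·27 + 1.1834·33 + 0.0818·21 + 0.2014·40 + 0.1143·52 = 56.4692
  x_2 = 0.0355·27 + 0.1646·33 + 1.0536·21 + 0.1386·40 + 0.0966·52 = 39.0810
  x_3 = 0.0974·27 + 0.2293·33 + 0.1003·21 + 1.1161·40 + 0.0942·52 = 61.8454
  x_4 = 0.1197·27 + 0.1040·33 + 0.0449·21 + 0.1504·40 + 1.0320·52 = 67.2882

L[1,4] = 0.1143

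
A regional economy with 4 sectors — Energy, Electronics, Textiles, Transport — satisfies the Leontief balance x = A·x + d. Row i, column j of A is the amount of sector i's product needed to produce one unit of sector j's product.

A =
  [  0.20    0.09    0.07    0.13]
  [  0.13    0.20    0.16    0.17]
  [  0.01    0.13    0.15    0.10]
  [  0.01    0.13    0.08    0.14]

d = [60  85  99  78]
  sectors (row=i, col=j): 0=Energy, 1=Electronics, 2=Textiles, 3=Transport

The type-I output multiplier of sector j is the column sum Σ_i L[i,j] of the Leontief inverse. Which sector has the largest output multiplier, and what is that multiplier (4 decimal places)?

Form M = I − A:
  [  0.80   -0.09   -0.07   -0.13]
  [ -0.13    0.80   -0.16   -0.17]
  [ -0.01   -0.13    0.85   -0.10]
  [ -0.01   -0.13   -0.08    0.86]
Leontief inverse L = M⁻¹:
  [  1.2902    0.2147    0.1709    0.2574]
  [  0.2329    1.3829    0.3120    0.3449]
  [  0.0573    0.2416    1.2456    0.2013]
  [  0.0555    0.2340    0.1650    1.2366]
Total output x = L · d:
  x_0 = 1.2902·60 + 0.2147·85 + 0.1709·99 + 0.2574·78 = 132.6615
  x_1 = 0.2329·60 + 1.3829·85 + 0.3120·99 + 0.3449·78 = 189.3087
  x_2 = 0.0573·60 + 0.2416·85 + 1.2456·99 + 0.2013·78 = 162.9865
  x_3 = 0.0555·60 + 0.2340·85 + 0.1650·99 + 1.2366·78 = 136.0182
Output multipliers (column sums of L):
  Energy: 1.6361
  Electronics: 2.0733
  Textiles: 1.8935
  Transport: 2.0401

Electronics (2.0733)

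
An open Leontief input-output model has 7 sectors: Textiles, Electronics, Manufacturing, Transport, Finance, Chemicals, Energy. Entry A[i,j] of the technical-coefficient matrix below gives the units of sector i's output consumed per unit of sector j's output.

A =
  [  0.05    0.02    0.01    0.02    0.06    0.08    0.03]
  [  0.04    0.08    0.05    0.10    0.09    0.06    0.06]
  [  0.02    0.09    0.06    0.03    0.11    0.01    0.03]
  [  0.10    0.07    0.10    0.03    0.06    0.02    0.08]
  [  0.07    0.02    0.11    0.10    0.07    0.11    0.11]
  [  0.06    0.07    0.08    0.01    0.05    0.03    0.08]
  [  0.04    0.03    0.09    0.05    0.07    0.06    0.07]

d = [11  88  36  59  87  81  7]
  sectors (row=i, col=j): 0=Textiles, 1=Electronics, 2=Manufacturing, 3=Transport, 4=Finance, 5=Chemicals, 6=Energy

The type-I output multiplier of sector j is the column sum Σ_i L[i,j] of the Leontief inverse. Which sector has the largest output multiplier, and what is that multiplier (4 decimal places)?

Form M = I − A:
  [  0.95   -0.02   -0.01   -0.02   -0.06   -0.08   -0.03]
  [ -0.04    0.92   -0.05   -0.10   -0.09   -0.06   -0.06]
  [ -0.02   -0.09    0.94   -0.03   -0.11   -0.01   -0.03]
  [ -0.10   -0.07   -0.10    0.97   -0.06   -0.02   -0.08]
  [ -0.07   -0.02   -0.11   -0.10    0.93   -0.11   -0.11]
  [ -0.06   -0.07   -0.08   -0.01   -0.05    0.97   -0.08]
  [ -0.04   -0.03   -0.09   -0.05   -0.07   -0.06    0.93]
Leontief inverse L = M⁻¹:
  [  1.0759    0.0431    0.0440    0.0418    0.0920    0.1070    0.0626]
  [  0.0879    1.1263    0.1144    0.1443    0.1521    0.1057    0.1187]
  [  0.0537    0.1243    1.1081    0.0689    0.1592    0.0476    0.0744]
  [  0.1387    0.1110    0.1529    1.0696    0.1198    0.0635    0.1282]
  [  0.1241    0.0746    0.1850    0.1446    1.1436    0.1603    0.1763]
  [  0.0915    0.1048    0.1253    0.0441    0.1001    1.0660    0.1211]
  [  0.0770    0.0686    0.1431    0.0844    0.1232    0.0969    1.1170]
Total output x = L · d:
  x_0 = 1.0759·11 + 0.0431·88 + 0.0440·36 + 0.0418·59 + 0.0920·87 + 0.1070·81 + 0.0626·7 = 36.7824
  x_1 = 0.0879·11 + 1.1263·88 + 0.1144·36 + 0.1443·59 + 0.1521·87 + 0.1057·81 + 0.1187·7 = 135.3340
  x_2 = 0.0537·11 + 0.1243·88 + 1.1081·36 + 0.0689·59 + 0.1592·87 + 0.0476·81 + 0.0744·7 = 73.7158
  x_3 = 0.1387·11 + 0.1110·88 + 0.1529·36 + 1.0696·59 + 0.1198·87 + 0.0635·81 + 0.1282·7 = 96.3608
  x_4 = 0.1241·11 + 0.0746·88 + 0.1850·36 + 0.1446·59 + 1.1436·87 + 0.1603·81 + 0.1763·7 = 136.8360
  x_5 = 0.0915·11 + 0.1048·88 + 0.1253·36 + 0.0441·59 + 0.1001·87 + 1.0660·81 + 0.1211·7 = 113.2522
  x_6 = 0.0770·11 + 0.0686·88 + 0.1431·36 + 0.0844·59 + 0.1232·87 + 0.0969·81 + 1.1170·7 = 43.3951
Output multipliers (column sums of L):
  Textiles: 1.6488
  Electronics: 1.6526
  Manufacturing: 1.8728
  Transport: 1.5977
  Finance: 1.8901
  Chemicals: 1.6469
  Energy: 1.7982

Finance (1.8901)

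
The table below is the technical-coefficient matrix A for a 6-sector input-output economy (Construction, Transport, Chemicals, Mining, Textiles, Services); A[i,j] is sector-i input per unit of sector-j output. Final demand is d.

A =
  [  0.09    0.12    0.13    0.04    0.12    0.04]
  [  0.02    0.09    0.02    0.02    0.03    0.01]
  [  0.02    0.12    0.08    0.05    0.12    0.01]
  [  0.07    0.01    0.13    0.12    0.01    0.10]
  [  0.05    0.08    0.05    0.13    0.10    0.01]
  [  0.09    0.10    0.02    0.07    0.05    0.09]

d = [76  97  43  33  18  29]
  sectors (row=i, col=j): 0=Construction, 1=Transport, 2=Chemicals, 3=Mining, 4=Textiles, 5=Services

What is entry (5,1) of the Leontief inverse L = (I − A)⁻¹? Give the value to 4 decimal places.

L[5,1] = 0.1589

Form M = I − A:
  [  0.91   -0.12   -0.13   -0.04   -0.12   -0.04]
  [ -0.02    0.91   -0.02   -0.02   -0.03   -0.01]
  [ -0.02   -0.12    0.92   -0.05   -0.12   -0.01]
  [ -0.07   -0.01   -0.13    0.88   -0.01   -0.10]
  [ -0.05   -0.08   -0.05   -0.13    0.90   -0.01]
  [ -0.09   -0.10   -0.02   -0.07   -0.05    0.91]
Leontief inverse L = M⁻¹:
  [  1.1321    0.1993    0.1901    0.0999    0.1878    0.0671]
  [  0.0327    1.1148    0.0372    0.0375    0.0479    0.0187]
  [  0.0477    0.1727    1.1206    0.0963    0.1642    0.0287]
  [  0.1132    0.0736    0.1900    1.1743    0.0636    0.1376]
  [  0.0862    0.1322    0.1043    0.1852    1.1452    0.0393]
  [  0.1301    0.1589    0.0679    0.1166    0.0953    1.1210]
Total output x = L · d:
  x_0 = 1.1321·76 + 0.1993·97 + 0.1901·43 + 0.0999·33 + 0.1878·18 + 0.0671·29 = 122.1678
  x_1 = 0.0327·76 + 1.1148·97 + 0.0372·43 + 0.0375·33 + 0.0479·18 + 0.0187·29 = 114.8622
  x_2 = 0.0477·76 + 0.1727·97 + 1.1206·43 + 0.0963·33 + 0.1642·18 + 0.0287·29 = 75.5289
  x_3 = 0.1132·76 + 0.0736·97 + 0.1900·43 + 1.1743·33 + 0.0636·18 + 0.1376·29 = 67.8016
  x_4 = 0.0862·76 + 0.1322·97 + 0.1043·43 + 0.1852·33 + 1.1452·18 + 0.0393·29 = 51.7232
  x_5 = 0.1301·76 + 0.1589·97 + 0.0679·43 + 0.1166·33 + 0.0953·18 + 1.1210·29 = 66.2903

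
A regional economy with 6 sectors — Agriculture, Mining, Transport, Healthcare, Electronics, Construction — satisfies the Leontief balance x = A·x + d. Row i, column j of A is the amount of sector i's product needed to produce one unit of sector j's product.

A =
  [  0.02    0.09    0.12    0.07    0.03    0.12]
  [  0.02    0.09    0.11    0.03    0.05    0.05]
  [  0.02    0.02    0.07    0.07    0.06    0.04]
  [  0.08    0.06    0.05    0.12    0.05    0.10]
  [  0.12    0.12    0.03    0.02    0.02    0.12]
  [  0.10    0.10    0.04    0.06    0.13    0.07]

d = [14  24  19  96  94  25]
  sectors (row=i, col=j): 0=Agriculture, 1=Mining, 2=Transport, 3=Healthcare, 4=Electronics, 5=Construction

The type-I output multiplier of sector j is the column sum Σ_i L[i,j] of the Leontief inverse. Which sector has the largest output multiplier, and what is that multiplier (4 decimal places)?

Form M = I − A:
  [  0.98   -0.09   -0.12   -0.07   -0.03   -0.12]
  [ -0.02    0.91   -0.11   -0.03   -0.05   -0.05]
  [ -0.02   -0.02    0.93   -0.07   -0.06   -0.04]
  [ -0.08   -0.06   -0.05    0.88   -0.05   -0.10]
  [ -0.12   -0.12   -0.03   -0.02    0.98   -0.12]
  [ -0.10   -0.10   -0.04   -0.06   -0.13    0.93]
Leontief inverse L = M⁻¹:
  [  1.0641    0.1465    0.1710    0.1170    0.0798    0.1754]
  [  0.0509    1.1325    0.1505    0.0628    0.0839    0.0915]
  [  0.0506    0.0560    1.1001    0.1008    0.0874    0.0790]
  [  0.1295    0.1238    0.1048    1.1728    0.0986    0.1667]
  [  0.1594    0.1821    0.0875    0.0623    1.0668    0.1785]
  [  0.1527    0.1734    0.1009    0.1080    0.1768    1.1431]
Total output x = L · d:
  x_0 = 1.0641·14 + 0.1465·24 + 0.1710·19 + 0.1170·96 + 0.0798·94 + 0.1754·25 = 44.7801
  x_1 = 0.0509·14 + 1.1325·24 + 0.1505·19 + 0.0628·96 + 0.0839·94 + 0.0915·25 = 46.9542
  x_2 = 0.0506·14 + 0.0560·24 + 1.1001·19 + 0.1008·96 + 0.0874·94 + 0.0790·25 = 42.8188
  x_3 = 0.1295·14 + 0.1238·24 + 0.1048·19 + 1.1728·96 + 0.0986·94 + 0.1667·25 = 132.8051
  x_4 = 0.1594·14 + 0.1821·24 + 0.0875·19 + 0.0623·96 + 1.0668·94 + 0.1785·25 = 118.9829
  x_5 = 0.1527·14 + 0.1734·24 + 0.1009·19 + 0.1080·96 + 0.1768·94 + 1.1431·25 = 63.7874
Output multipliers (column sums of L):
  Agriculture: 1.6072
  Mining: 1.8143
  Transport: 1.7148
  Healthcare: 1.6237
  Electronics: 1.5933
  Construction: 1.8341

Construction (1.8341)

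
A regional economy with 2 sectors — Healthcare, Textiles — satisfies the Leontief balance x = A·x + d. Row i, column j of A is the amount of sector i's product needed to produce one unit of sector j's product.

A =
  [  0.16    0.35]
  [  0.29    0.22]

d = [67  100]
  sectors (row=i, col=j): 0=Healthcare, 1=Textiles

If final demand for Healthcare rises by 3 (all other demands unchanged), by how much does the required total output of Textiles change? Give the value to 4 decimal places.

1.5712

Form M = I − A:
  [  0.84   -0.35]
  [ -0.29    0.78]
Leontief inverse L = M⁻¹:
  [  1.4087    0.6321]
  [  0.5237    1.5171]
Total output x = L · d:
  x_0 = 1.4087·67 + 0.6321·100 = 157.5944
  x_1 = 0.5237·67 + 1.5171·100 = 186.7979
Δx_1 = L[1,0] · Δd_0 = 0.5237 · 3 = 1.5712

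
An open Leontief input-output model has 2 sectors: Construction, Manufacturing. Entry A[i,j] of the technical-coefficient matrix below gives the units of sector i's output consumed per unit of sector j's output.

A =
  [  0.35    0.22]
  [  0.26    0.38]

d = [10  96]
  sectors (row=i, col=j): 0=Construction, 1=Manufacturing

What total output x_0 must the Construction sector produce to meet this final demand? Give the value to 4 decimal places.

79.0052

Form M = I − A:
  [  0.65   -0.22]
  [ -0.26    0.62]
Leontief inverse L = M⁻¹:
  [  1.7929    0.6362]
  [  0.7519    1.8797]
Total output x = L · d:
  x_0 = 1.7929·10 + 0.6362·96 = 79.0052
  x_1 = 0.7519·10 + 1.8797·96 = 187.9699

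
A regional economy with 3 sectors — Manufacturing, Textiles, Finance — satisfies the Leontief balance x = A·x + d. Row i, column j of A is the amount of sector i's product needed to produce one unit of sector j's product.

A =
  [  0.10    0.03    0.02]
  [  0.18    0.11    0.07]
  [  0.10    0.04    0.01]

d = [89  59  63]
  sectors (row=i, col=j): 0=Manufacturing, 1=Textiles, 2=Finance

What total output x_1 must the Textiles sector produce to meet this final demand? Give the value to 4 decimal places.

Form M = I − A:
  [  0.90   -0.03   -0.02]
  [ -0.18    0.89   -0.07]
  [ -0.10   -0.04    0.99]
Leontief inverse L = M⁻¹:
  [  1.1217    0.0390    0.0254]
  [  0.2365    1.1354    0.0851]
  [  0.1229    0.0498    1.0161]
Total output x = L · d:
  x_0 = 1.1217·89 + 0.0390·59 + 0.0254·63 = 103.7330
  x_1 = 0.2365·89 + 1.1354·59 + 0.0851·63 = 93.3979
  x_2 = 0.1229·89 + 0.0498·59 + 1.0161·63 = 77.8881

93.3979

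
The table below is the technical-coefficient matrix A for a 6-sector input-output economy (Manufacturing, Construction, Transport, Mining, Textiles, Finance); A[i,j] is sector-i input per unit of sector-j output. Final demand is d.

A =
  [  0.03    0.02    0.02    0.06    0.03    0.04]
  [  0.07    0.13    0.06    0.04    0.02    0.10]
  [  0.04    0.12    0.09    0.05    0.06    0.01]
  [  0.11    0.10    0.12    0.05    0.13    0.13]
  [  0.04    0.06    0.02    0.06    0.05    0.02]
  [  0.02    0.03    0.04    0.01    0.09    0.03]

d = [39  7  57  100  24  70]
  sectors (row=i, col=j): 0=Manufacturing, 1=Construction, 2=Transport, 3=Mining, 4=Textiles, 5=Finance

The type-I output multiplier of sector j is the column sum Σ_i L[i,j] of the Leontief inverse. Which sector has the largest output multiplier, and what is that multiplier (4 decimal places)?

Form M = I − A:
  [  0.97   -0.02   -0.02   -0.06   -0.03   -0.04]
  [ -0.07    0.87   -0.06   -0.04   -0.02   -0.10]
  [ -0.04   -0.12    0.91   -0.05   -0.06   -0.01]
  [ -0.11   -0.10   -0.12    0.95   -0.13   -0.13]
  [ -0.04   -0.06   -0.02   -0.06    0.95   -0.02]
  [ -0.02   -0.03   -0.04   -0.01   -0.09    0.97]
Leontief inverse L = M⁻¹:
  [  1.0475    0.0437    0.0394    0.0740    0.0522    0.0591]
  [  0.1019    1.1812    0.0961    0.0662    0.0562    0.1370]
  [  0.0725    0.1738    1.1262    0.0774    0.0919    0.0448]
  [  0.1545    0.1715    0.1705    1.0921    0.1854    0.1760]
  [  0.0626    0.0921    0.0434    0.0784    1.0743    0.0452]
  [  0.0351    0.0549    0.0560    0.0253    0.1082    1.0442]
Total output x = L · d:
  x_0 = 1.0475·39 + 0.0437·7 + 0.0394·57 + 0.0740·100 + 0.0522·24 + 0.0591·70 = 56.1908
  x_1 = 0.1019·39 + 1.1812·7 + 0.0961·57 + 0.0662·100 + 0.0562·24 + 0.1370·70 = 35.2802
  x_2 = 0.0725·39 + 0.1738·7 + 1.1262·57 + 0.0774·100 + 0.0919·24 + 0.0448·70 = 81.3191
  x_3 = 0.1545·39 + 0.1715·7 + 0.1705·57 + 1.0921·100 + 0.1854·24 + 0.1760·70 = 142.9312
  x_4 = 0.0626·39 + 0.0921·7 + 0.0434·57 + 0.0784·100 + 1.0743·24 + 0.0452·70 = 42.3475
  x_5 = 0.0351·39 + 0.0549·7 + 0.0560·57 + 0.0253·100 + 0.1082·24 + 1.0442·70 = 83.1707
Output multipliers (column sums of L):
  Manufacturing: 1.4740
  Construction: 1.7171
  Transport: 1.5316
  Mining: 1.4135
  Textiles: 1.5682
  Finance: 1.5063

Construction (1.7171)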